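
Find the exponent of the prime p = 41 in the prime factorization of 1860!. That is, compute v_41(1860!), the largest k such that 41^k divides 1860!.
v_41(1860!) = 46

Legendre's formula: v_p(n!) = Σ_{k ≥ 1} ⌊n / p^k⌋. For p = 41, n = 1860, the terms are:
  ⌊1860/41^1⌋ = ⌊1860/41⌋ = 45
  ⌊1860/41^2⌋ = ⌊1860/1681⌋ = 1
(the next term ⌊1860/41^3⌋ = 0, terminating the sum). Summing: v_41(1860!) = 45 + 1 = 46.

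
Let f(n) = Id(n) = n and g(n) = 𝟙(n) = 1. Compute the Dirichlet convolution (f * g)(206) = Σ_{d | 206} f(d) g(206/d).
(Id * 𝟙)(206) = 312

Divisors of 206: [1, 2, 103, 206]. For each d | 206:
  d = 1: Id(1) · 𝟙(206/1) = 1 · 1 = 1
  d = 2: Id(2) · 𝟙(206/2) = 2 · 1 = 2
  d = 103: Id(103) · 𝟙(206/103) = 103 · 1 = 103
  d = 206: Id(206) · 𝟙(206/206) = 206 · 1 = 206
Summing: (Id * 𝟙)(206) = 1 + 2 + 103 + 206 = 312.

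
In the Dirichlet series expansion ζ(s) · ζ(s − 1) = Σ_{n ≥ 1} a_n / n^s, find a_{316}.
σ(316) = 560

In the product (Σ m^0/m^s)(Σ k / k^s) = Σ (Σ_{d | n} d) / n^s, the coefficient of 1/n^s is σ(n) = Σ_{d | n} d. For n = 316, divisors are [1, 2, 4, 79, 158, 316]; summing: σ(316) = 560.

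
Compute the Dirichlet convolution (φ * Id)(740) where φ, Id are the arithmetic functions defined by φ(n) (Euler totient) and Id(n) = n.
(φ * Id)(740) = 5256

Divisors of 740: [1, 2, 4, 5, 10, 20, 37, 74, 148, 185, 370, 740]. For each d | 740:
  d = 1: φ(1) · Id(740/1) = 1 · 740 = 740
  d = 2: φ(2) · Id(740/2) = 1 · 370 = 370
  d = 4: φ(4) · Id(740/4) = 2 · 185 = 370
  d = 5: φ(5) · Id(740/5) = 4 · 148 = 592
  d = 10: φ(10) · Id(740/10) = 4 · 74 = 296
  d = 20: φ(20) · Id(740/20) = 8 · 37 = 296
  d = 37: φ(37) · Id(740/37) = 36 · 20 = 720
  d = 74: φ(74) · Id(740/74) = 36 · 10 = 360
  d = 148: φ(148) · Id(740/148) = 72 · 5 = 360
  d = 185: φ(185) · Id(740/185) = 144 · 4 = 576
  d = 370: φ(370) · Id(740/370) = 144 · 2 = 288
  d = 740: φ(740) · Id(740/740) = 288 · 1 = 288
Summing: (φ * Id)(740) = 740 + 370 + 370 + 592 + 296 + 296 + 720 + 360 + 360 + 576 + 288 + 288 = 5256.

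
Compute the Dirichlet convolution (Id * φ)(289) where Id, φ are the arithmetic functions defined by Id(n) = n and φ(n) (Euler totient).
(Id * φ)(289) = 833

Divisors of 289: [1, 17, 289]. For each d | 289:
  d = 1: Id(1) · φ(289/1) = 1 · 272 = 272
  d = 17: Id(17) · φ(289/17) = 17 · 16 = 272
  d = 289: Id(289) · φ(289/289) = 289 · 1 = 289
Summing: (Id * φ)(289) = 272 + 272 + 289 = 833.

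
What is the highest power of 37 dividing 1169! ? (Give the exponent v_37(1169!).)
v_37(1169!) = 31

Legendre's formula: v_p(n!) = Σ_{k ≥ 1} ⌊n / p^k⌋. For p = 37, n = 1169, the terms are:
  ⌊1169/37^1⌋ = ⌊1169/37⌋ = 31
(the next term ⌊1169/37^2⌋ = 0, terminating the sum). Summing: v_37(1169!) = 31 = 31.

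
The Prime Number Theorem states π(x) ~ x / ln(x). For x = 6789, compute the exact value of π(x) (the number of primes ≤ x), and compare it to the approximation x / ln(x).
π(6789) = 873;  x/ln(x) ≈ 769.46;  relative error ≈ 11.86%.

Directly count primes up to 6789: π(6789) = 873. The PNT approximation gives 6789/ln(6789) ≈ 6789/8.82306 ≈ 769.46. Relative error (π(x) − x/ln(x)) / π(x) ≈ 11.86%; the approximation is known to undercount slightly (Li(x) is a better estimate).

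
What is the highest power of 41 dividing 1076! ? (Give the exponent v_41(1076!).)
v_41(1076!) = 26

Legendre's formula: v_p(n!) = Σ_{k ≥ 1} ⌊n / p^k⌋. For p = 41, n = 1076, the terms are:
  ⌊1076/41^1⌋ = ⌊1076/41⌋ = 26
(the next term ⌊1076/41^2⌋ = 0, terminating the sum). Summing: v_41(1076!) = 26 = 26.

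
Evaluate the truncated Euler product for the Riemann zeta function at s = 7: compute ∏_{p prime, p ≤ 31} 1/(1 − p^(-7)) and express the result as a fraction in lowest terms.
∏ = 37031956963631386906046525229438701635098769061332515193389940565625/36725327022248259763071767483224373757798563246158812707599806493184

The primes p ≤ 31 are [2, 3, 5, 7, 11, 13, 17, 19, 23, 29, 31]. For each prime, (1 − 1/p^7)^(-1) = p^7 / (p^7 − 1). The product is (1 − 1/2^7)^(-1), (1 − 1/3^7)^(-1), (1 − 1/5^7)^(-1), (1 − 1/7^7)^(-1), (1 − 1/11^7)^(-1), (1 − 1/13^7)^(-1), (1 − 1/17^7)^(-1), (1 − 1/19^7)^(-1), (1 − 1/23^7)^(-1), (1 − 1/29^7)^(-1), (1 − 1/31^7)^(-1) = ∏ p^7 / (p^7 − 1) = 37031956963631386906046525229438701635098769061332515193389940565625/36725327022248259763071767483224373757798563246158812707599806493184.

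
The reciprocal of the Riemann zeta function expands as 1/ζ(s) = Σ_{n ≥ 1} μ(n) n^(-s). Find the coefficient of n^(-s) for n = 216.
μ(216) = 0

Factor n = 216 = 2^3 · 3^3. μ(n) = 0 if any exponent ≥ 2 (not squarefree); otherwise μ(n) = (−1)^{ω(n)} where ω(n) is the number of distinct prime factors. Applying: μ(216) = 0.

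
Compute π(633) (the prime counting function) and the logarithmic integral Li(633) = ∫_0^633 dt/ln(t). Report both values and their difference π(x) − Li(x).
π(633) = 115;  Li(633) ≈ 122.78;  π(x) − Li(x) ≈ -7.78.

Direct count of primes ≤ 633 gives π(633) = 115. Numerical evaluation of the logarithmic integral gives Li(633) ≈ 122.78. The difference π(x) − Li(x) ≈ -7.78 is typically negative for small/moderate x (Li(x) overestimates), though Littlewood's theorem shows this sign changes infinitely often.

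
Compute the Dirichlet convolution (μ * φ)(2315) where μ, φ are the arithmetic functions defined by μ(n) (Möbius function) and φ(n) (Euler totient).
(μ * φ)(2315) = 1383

Divisors of 2315: [1, 5, 463, 2315]. For each d | 2315:
  d = 1: μ(1) · φ(2315/1) = 1 · 1848 = 1848
  d = 5: μ(5) · φ(2315/5) = -1 · 462 = -462
  d = 463: μ(463) · φ(2315/463) = -1 · 4 = -4
  d = 2315: μ(2315) · φ(2315/2315) = 1 · 1 = 1
Summing: (μ * φ)(2315) = 1848 + -462 + -4 + 1 = 1383.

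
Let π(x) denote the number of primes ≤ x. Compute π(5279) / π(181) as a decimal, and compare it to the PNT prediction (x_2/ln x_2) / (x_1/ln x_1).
π(5279)/π(181) = 700/42 ≈ 16.6667;  PNT prediction ≈ 17.6886.

π(181) = 42 and π(5279) = 700, so π(5279)/π(181) ≈ 16.6667. The PNT-predicted ratio is (5279/ln(5279)) / (181/ln(181)) ≈ 17.6886. The two agree to within a few percent, as expected.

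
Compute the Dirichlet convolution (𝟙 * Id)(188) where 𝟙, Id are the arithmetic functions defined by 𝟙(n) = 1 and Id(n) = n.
(𝟙 * Id)(188) = 336

Divisors of 188: [1, 2, 4, 47, 94, 188]. For each d | 188:
  d = 1: 𝟙(1) · Id(188/1) = 1 · 188 = 188
  d = 2: 𝟙(2) · Id(188/2) = 1 · 94 = 94
  d = 4: 𝟙(4) · Id(188/4) = 1 · 47 = 47
  d = 47: 𝟙(47) · Id(188/47) = 1 · 4 = 4
  d = 94: 𝟙(94) · Id(188/94) = 1 · 2 = 2
  d = 188: 𝟙(188) · Id(188/188) = 1 · 1 = 1
Summing: (𝟙 * Id)(188) = 188 + 94 + 47 + 4 + 2 + 1 = 336.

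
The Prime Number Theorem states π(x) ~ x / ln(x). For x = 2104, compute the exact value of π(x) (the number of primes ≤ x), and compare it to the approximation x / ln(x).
π(2104) = 317;  x/ln(x) ≈ 274.98;  relative error ≈ 13.26%.

Directly count primes up to 2104: π(2104) = 317. The PNT approximation gives 2104/ln(2104) ≈ 2104/7.65160 ≈ 274.98. Relative error (π(x) − x/ln(x)) / π(x) ≈ 13.26%; the approximation is known to undercount slightly (Li(x) is a better estimate).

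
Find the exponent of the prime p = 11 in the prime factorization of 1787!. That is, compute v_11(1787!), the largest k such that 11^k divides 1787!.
v_11(1787!) = 177

Legendre's formula: v_p(n!) = Σ_{k ≥ 1} ⌊n / p^k⌋. For p = 11, n = 1787, the terms are:
  ⌊1787/11^1⌋ = ⌊1787/11⌋ = 162
  ⌊1787/11^2⌋ = ⌊1787/121⌋ = 14
  ⌊1787/11^3⌋ = ⌊1787/1331⌋ = 1
(the next term ⌊1787/11^4⌋ = 0, terminating the sum). Summing: v_11(1787!) = 162 + 14 + 1 = 177.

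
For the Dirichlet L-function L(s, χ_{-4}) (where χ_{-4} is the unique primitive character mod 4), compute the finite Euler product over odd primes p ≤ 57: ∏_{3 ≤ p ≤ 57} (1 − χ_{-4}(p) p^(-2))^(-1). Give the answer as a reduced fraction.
∏ = 6080498115610191266973991/6635764829241999360000000

The odd primes p ≤ 57 are [3, 5, 7, 11, 13, 17, 19, 23, 29, 31, 37, 41, 43, 47, 53]. For each, χ(p) = 1 if p ≡ 1 mod 4, χ(p) = −1 if p ≡ 3 mod 4. Taking (1 − χ(p)/p^2)^(-1) = p^2/(p^2 − χ(p)): (1 − (-1)/3^2)^(-1) · (1 − (1)/5^2)^(-1) · (1 − (-1)/7^2)^(-1) · (1 − (-1)/11^2)^(-1) · (1 − (1)/13^2)^(-1) · (1 − (1)/17^2)^(-1) · (1 − (-1)/19^2)^(-1) · (1 − (-1)/23^2)^(-1) · (1 − (1)/29^2)^(-1) · (1 − (-1)/31^2)^(-1) · (1 − (1)/37^2)^(-1) · (1 − (1)/41^2)^(-1) · (1 − (-1)/43^2)^(-1) · (1 − (-1)/47^2)^(-1) · (1 − (1)/53^2)^(-1) = 6080498115610191266973991/6635764829241999360000000.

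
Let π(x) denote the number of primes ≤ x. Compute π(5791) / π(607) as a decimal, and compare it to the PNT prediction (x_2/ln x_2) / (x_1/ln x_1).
π(5791)/π(607) = 760/111 ≈ 6.8468;  PNT prediction ≈ 7.0567.

π(607) = 111 and π(5791) = 760, so π(5791)/π(607) ≈ 6.8468. The PNT-predicted ratio is (5791/ln(5791)) / (607/ln(607)) ≈ 7.0567. The two agree to within a few percent, as expected.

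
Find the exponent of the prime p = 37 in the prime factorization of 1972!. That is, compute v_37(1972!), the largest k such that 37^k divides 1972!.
v_37(1972!) = 54

Legendre's formula: v_p(n!) = Σ_{k ≥ 1} ⌊n / p^k⌋. For p = 37, n = 1972, the terms are:
  ⌊1972/37^1⌋ = ⌊1972/37⌋ = 53
  ⌊1972/37^2⌋ = ⌊1972/1369⌋ = 1
(the next term ⌊1972/37^3⌋ = 0, terminating the sum). Summing: v_37(1972!) = 53 + 1 = 54.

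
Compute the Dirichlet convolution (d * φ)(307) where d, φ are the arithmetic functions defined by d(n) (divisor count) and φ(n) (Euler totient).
(d * φ)(307) = 308

Divisors of 307: [1, 307]. For each d | 307:
  d = 1: d(1) · φ(307/1) = 1 · 306 = 306
  d = 307: d(307) · φ(307/307) = 2 · 1 = 2
Summing: (d * φ)(307) = 306 + 2 = 308.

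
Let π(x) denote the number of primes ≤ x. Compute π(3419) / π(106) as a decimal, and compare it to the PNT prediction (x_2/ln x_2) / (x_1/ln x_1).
π(3419)/π(106) = 480/27 ≈ 17.7778;  PNT prediction ≈ 18.4854.

π(106) = 27 and π(3419) = 480, so π(3419)/π(106) ≈ 17.7778. The PNT-predicted ratio is (3419/ln(3419)) / (106/ln(106)) ≈ 18.4854. The two agree to within a few percent, as expected.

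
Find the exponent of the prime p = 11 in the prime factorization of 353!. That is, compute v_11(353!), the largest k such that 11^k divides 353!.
v_11(353!) = 34

Legendre's formula: v_p(n!) = Σ_{k ≥ 1} ⌊n / p^k⌋. For p = 11, n = 353, the terms are:
  ⌊353/11^1⌋ = ⌊353/11⌋ = 32
  ⌊353/11^2⌋ = ⌊353/121⌋ = 2
(the next term ⌊353/11^3⌋ = 0, terminating the sum). Summing: v_11(353!) = 32 + 2 = 34.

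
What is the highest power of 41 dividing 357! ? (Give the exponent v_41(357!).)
v_41(357!) = 8

Legendre's formula: v_p(n!) = Σ_{k ≥ 1} ⌊n / p^k⌋. For p = 41, n = 357, the terms are:
  ⌊357/41^1⌋ = ⌊357/41⌋ = 8
(the next term ⌊357/41^2⌋ = 0, terminating the sum). Summing: v_41(357!) = 8 = 8.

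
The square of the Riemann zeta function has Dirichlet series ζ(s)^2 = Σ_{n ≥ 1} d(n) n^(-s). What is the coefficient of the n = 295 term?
d(295) = 4

ζ(s)^2 = (Σ 1/m^s)(Σ 1/k^s). The coefficient of 1/n^s in the product is the number of ordered pairs (m, k) with mk = n, which equals d(n). For n = 295, divisors are [1, 5, 59, 295], so d(295) = 4.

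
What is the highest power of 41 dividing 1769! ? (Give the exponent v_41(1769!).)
v_41(1769!) = 44

Legendre's formula: v_p(n!) = Σ_{k ≥ 1} ⌊n / p^k⌋. For p = 41, n = 1769, the terms are:
  ⌊1769/41^1⌋ = ⌊1769/41⌋ = 43
  ⌊1769/41^2⌋ = ⌊1769/1681⌋ = 1
(the next term ⌊1769/41^3⌋ = 0, terminating the sum). Summing: v_41(1769!) = 43 + 1 = 44.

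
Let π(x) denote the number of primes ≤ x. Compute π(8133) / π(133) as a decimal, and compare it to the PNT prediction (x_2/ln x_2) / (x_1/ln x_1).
π(8133)/π(133) = 1022/32 ≈ 31.9375;  PNT prediction ≈ 33.2138.

π(133) = 32 and π(8133) = 1022, so π(8133)/π(133) ≈ 31.9375. The PNT-predicted ratio is (8133/ln(8133)) / (133/ln(133)) ≈ 33.2138. The two agree to within a few percent, as expected.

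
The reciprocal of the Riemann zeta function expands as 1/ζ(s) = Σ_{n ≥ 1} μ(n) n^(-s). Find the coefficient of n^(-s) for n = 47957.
μ(47957) = 1

Factor n = 47957 = 7 · 13 · 17 · 31. μ(n) = 0 if any exponent ≥ 2 (not squarefree); otherwise μ(n) = (−1)^{ω(n)} where ω(n) is the number of distinct prime factors. Applying: μ(47957) = 1.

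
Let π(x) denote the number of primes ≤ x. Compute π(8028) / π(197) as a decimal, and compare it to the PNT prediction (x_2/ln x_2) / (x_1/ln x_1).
π(8028)/π(197) = 1010/45 ≈ 22.4444;  PNT prediction ≈ 23.9467.

π(197) = 45 and π(8028) = 1010, so π(8028)/π(197) ≈ 22.4444. The PNT-predicted ratio is (8028/ln(8028)) / (197/ln(197)) ≈ 23.9467. The two agree to within a few percent, as expected.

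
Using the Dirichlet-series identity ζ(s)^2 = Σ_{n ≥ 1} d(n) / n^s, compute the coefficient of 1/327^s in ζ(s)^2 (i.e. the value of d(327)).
d(327) = 4

ζ(s)^2 = (Σ 1/m^s)(Σ 1/k^s). The coefficient of 1/n^s in the product is the number of ordered pairs (m, k) with mk = n, which equals d(n). For n = 327, divisors are [1, 3, 109, 327], so d(327) = 4.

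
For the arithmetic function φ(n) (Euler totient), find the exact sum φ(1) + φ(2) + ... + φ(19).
Σ_{n ≤ 19} φ(n) = 120

Compute φ(n) for each 1 ≤ n ≤ 19: φ(1) = 1, φ(2) = 1, φ(3) = 2, φ(4) = 2, φ(5) = 4, φ(6) = 2, φ(7) = 6, φ(8) = 4, φ(9) = 6, φ(10) = 4, φ(11) = 10, φ(12) = 4, φ(13) = 12, φ(14) = 6, φ(15) = 8, φ(16) = 8, φ(17) = 16, φ(18) = 6, φ(19) = 18. Summing all 19 values: 120. (Average order: Σ_{n ≤ x} φ(n) ~ (3/π²) x². For x = 19, (3/π²)·19² ≈ 109.73.)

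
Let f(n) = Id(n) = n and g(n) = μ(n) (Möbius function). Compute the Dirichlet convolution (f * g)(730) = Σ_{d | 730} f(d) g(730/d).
(Id * μ)(730) = 288

Divisors of 730: [1, 2, 5, 10, 73, 146, 365, 730]. For each d | 730:
  d = 1: Id(1) · μ(730/1) = 1 · -1 = -1
  d = 2: Id(2) · μ(730/2) = 2 · 1 = 2
  d = 5: Id(5) · μ(730/5) = 5 · 1 = 5
  d = 10: Id(10) · μ(730/10) = 10 · -1 = -10
  d = 73: Id(73) · μ(730/73) = 73 · 1 = 73
  d = 146: Id(146) · μ(730/146) = 146 · -1 = -146
  d = 365: Id(365) · μ(730/365) = 365 · -1 = -365
  d = 730: Id(730) · μ(730/730) = 730 · 1 = 730
Summing: (Id * μ)(730) = -1 + 2 + 5 + -10 + 73 + -146 + -365 + 730 = 288.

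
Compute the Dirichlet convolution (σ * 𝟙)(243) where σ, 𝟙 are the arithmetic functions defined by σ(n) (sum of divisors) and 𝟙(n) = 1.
(σ * 𝟙)(243) = 543

Divisors of 243: [1, 3, 9, 27, 81, 243]. For each d | 243:
  d = 1: σ(1) · 𝟙(243/1) = 1 · 1 = 1
  d = 3: σ(3) · 𝟙(243/3) = 4 · 1 = 4
  d = 9: σ(9) · 𝟙(243/9) = 13 · 1 = 13
  d = 27: σ(27) · 𝟙(243/27) = 40 · 1 = 40
  d = 81: σ(81) · 𝟙(243/81) = 121 · 1 = 121
  d = 243: σ(243) · 𝟙(243/243) = 364 · 1 = 364
Summing: (σ * 𝟙)(243) = 1 + 4 + 13 + 40 + 121 + 364 = 543.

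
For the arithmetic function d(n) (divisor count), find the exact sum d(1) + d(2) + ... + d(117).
Σ_{n ≤ 117} d(n) = 578

Compute d(n) for each 1 ≤ n ≤ 117: d(1) = 1, d(2) = 2, d(3) = 2, d(4) = 3, d(5) = 2, d(6) = 4, d(7) = 2, d(8) = 4, d(9) = 3, d(10) = 4, d(11) = 2, d(12) = 6, d(13) = 2, d(14) = 4, d(15) = 4, d(16) = 5, d(17) = 2, d(18) = 6, d(19) = 2, d(20) = 6, d(21) = 4, d(22) = 4, d(23) = 2, d(24) = 8, d(25) = 3, d(26) = 4, d(27) = 4, d(28) = 6, d(29) = 2, d(30) = 8, d(31) = 2, d(32) = 6, d(33) = 4, d(34) = 4, d(35) = 4, d(36) = 9, d(37) = 2, d(38) = 4, d(39) = 4, d(40) = 8, d(41) = 2, d(42) = 8, d(43) = 2, d(44) = 6, d(45) = 6, d(46) = 4, d(47) = 2, d(48) = 10, d(49) = 3, d(50) = 6, d(51) = 4, d(52) = 6, d(53) = 2, d(54) = 8, d(55) = 4, d(56) = 8, d(57) = 4, d(58) = 4, d(59) = 2, d(60) = 12, d(61) = 2, d(62) = 4, d(63) = 6, d(64) = 7, d(65) = 4, d(66) = 8, d(67) = 2, d(68) = 6, d(69) = 4, d(70) = 8, d(71) = 2, d(72) = 12, d(73) = 2, d(74) = 4, d(75) = 6, d(76) = 6, d(77) = 4, d(78) = 8, d(79) = 2, d(80) = 10, d(81) = 5, d(82) = 4, d(83) = 2, d(84) = 12, d(85) = 4, d(86) = 4, d(87) = 4, d(88) = 8, d(89) = 2, d(90) = 12, d(91) = 4, d(92) = 6, d(93) = 4, d(94) = 4, d(95) = 4, d(96) = 12, d(97) = 2, d(98) = 6, d(99) = 6, d(100) = 9, d(101) = 2, d(102) = 8, d(103) = 2, d(104) = 8, d(105) = 8, d(106) = 4, d(107) = 2, d(108) = 12, d(109) = 2, d(110) = 8, d(111) = 4, d(112) = 10, d(113) = 2, d(114) = 8, d(115) = 4, d(116) = 6, d(117) = 6. Summing all 117 values: 578. (Dirichlet's divisor formula: Σ_{n ≤ x} d(n) = x ln(x) + (2γ − 1) x + O(√x). For x = 117, the asymptotic estimate is ≈ 575.24.)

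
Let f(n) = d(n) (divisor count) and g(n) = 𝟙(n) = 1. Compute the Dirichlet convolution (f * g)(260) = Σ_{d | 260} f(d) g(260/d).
(d * 𝟙)(260) = 54

Divisors of 260: [1, 2, 4, 5, 10, 13, 20, 26, 52, 65, 130, 260]. For each d | 260:
  d = 1: d(1) · 𝟙(260/1) = 1 · 1 = 1
  d = 2: d(2) · 𝟙(260/2) = 2 · 1 = 2
  d = 4: d(4) · 𝟙(260/4) = 3 · 1 = 3
  d = 5: d(5) · 𝟙(260/5) = 2 · 1 = 2
  d = 10: d(10) · 𝟙(260/10) = 4 · 1 = 4
  d = 13: d(13) · 𝟙(260/13) = 2 · 1 = 2
  d = 20: d(20) · 𝟙(260/20) = 6 · 1 = 6
  d = 26: d(26) · 𝟙(260/26) = 4 · 1 = 4
  d = 52: d(52) · 𝟙(260/52) = 6 · 1 = 6
  d = 65: d(65) · 𝟙(260/65) = 4 · 1 = 4
  d = 130: d(130) · 𝟙(260/130) = 8 · 1 = 8
  d = 260: d(260) · 𝟙(260/260) = 12 · 1 = 12
Summing: (d * 𝟙)(260) = 1 + 2 + 3 + 2 + 4 + 2 + 6 + 4 + 6 + 4 + 8 + 12 = 54.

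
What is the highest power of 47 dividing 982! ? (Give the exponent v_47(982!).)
v_47(982!) = 20

Legendre's formula: v_p(n!) = Σ_{k ≥ 1} ⌊n / p^k⌋. For p = 47, n = 982, the terms are:
  ⌊982/47^1⌋ = ⌊982/47⌋ = 20
(the next term ⌊982/47^2⌋ = 0, terminating the sum). Summing: v_47(982!) = 20 = 20.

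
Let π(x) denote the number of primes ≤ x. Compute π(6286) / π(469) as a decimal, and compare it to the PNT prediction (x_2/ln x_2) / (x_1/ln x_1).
π(6286)/π(469) = 817/91 ≈ 8.9780;  PNT prediction ≈ 9.4255.

π(469) = 91 and π(6286) = 817, so π(6286)/π(469) ≈ 8.9780. The PNT-predicted ratio is (6286/ln(6286)) / (469/ln(469)) ≈ 9.4255. The two agree to within a few percent, as expected.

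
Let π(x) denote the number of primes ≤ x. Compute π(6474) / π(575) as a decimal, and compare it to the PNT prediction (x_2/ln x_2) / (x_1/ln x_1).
π(6474)/π(575) = 840/105 ≈ 8.0000;  PNT prediction ≈ 8.1527.

π(575) = 105 and π(6474) = 840, so π(6474)/π(575) ≈ 8.0000. The PNT-predicted ratio is (6474/ln(6474)) / (575/ln(575)) ≈ 8.1527. The two agree to within a few percent, as expected.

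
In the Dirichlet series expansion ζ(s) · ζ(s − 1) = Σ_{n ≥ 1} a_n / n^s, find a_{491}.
σ(491) = 492

In the product (Σ m^0/m^s)(Σ k / k^s) = Σ (Σ_{d | n} d) / n^s, the coefficient of 1/n^s is σ(n) = Σ_{d | n} d. For n = 491, divisors are [1, 491]; summing: σ(491) = 492.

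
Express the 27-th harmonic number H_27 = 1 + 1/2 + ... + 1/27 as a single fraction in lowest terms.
H_27 = 312536252003/80313433200

Direct summation: H_27 = 1 + 1/2 + ... + 1/27. The least common denominator is lcm(1, ..., 27) = 80313433200; over this denominator the numerator is 80313433200 + 40156716600 + 26771144400 + 20078358300 + 16062686640 + 13385572200 + 11473347600 + 10039179150 + 8923714800 + 8031343320 + 7301221200 + 6692786100 + 6177956400 + 5736673800 + 5354228880 + 5019589575 + 4724319600 + 4461857400 + 4227022800 + 4015671660 + 3824449200 + 3650610600 + 3491888400 + 3346393050 + 3212537328 + 3088978200 + 2974571600 = 312536252003, so H_27 = 312536252003/80313433200 (already in lowest terms) ≈ 3.89146. (The PNT-adjacent estimate ln(27) + γ ≈ 3.87305 matches within O(1/n).)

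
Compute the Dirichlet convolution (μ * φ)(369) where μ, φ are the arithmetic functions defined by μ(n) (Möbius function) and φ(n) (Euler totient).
(μ * φ)(369) = 156

Divisors of 369: [1, 3, 9, 41, 123, 369]. For each d | 369:
  d = 1: μ(1) · φ(369/1) = 1 · 240 = 240
  d = 3: μ(3) · φ(369/3) = -1 · 80 = -80
  d = 9: μ(9) · φ(369/9) = 0 · 40 = 0
  d = 41: μ(41) · φ(369/41) = -1 · 6 = -6
  d = 123: μ(123) · φ(369/123) = 1 · 2 = 2
  d = 369: μ(369) · φ(369/369) = 0 · 1 = 0
Summing: (μ * φ)(369) = 240 + -80 + 0 + -6 + 2 + 0 = 156.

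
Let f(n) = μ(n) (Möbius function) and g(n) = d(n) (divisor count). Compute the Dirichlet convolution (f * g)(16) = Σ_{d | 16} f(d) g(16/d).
(μ * d)(16) = 1

Divisors of 16: [1, 2, 4, 8, 16]. For each d | 16:
  d = 1: μ(1) · d(16/1) = 1 · 5 = 5
  d = 2: μ(2) · d(16/2) = -1 · 4 = -4
  d = 4: μ(4) · d(16/4) = 0 · 3 = 0
  d = 8: μ(8) · d(16/8) = 0 · 2 = 0
  d = 16: μ(16) · d(16/16) = 0 · 1 = 0
Summing: (μ * d)(16) = 5 + -4 + 0 + 0 + 0 = 1.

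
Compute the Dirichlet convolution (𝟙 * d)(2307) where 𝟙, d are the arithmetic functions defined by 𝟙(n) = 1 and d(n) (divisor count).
(𝟙 * d)(2307) = 9

Divisors of 2307: [1, 3, 769, 2307]. For each d | 2307:
  d = 1: 𝟙(1) · d(2307/1) = 1 · 4 = 4
  d = 3: 𝟙(3) · d(2307/3) = 1 · 2 = 2
  d = 769: 𝟙(769) · d(2307/769) = 1 · 2 = 2
  d = 2307: 𝟙(2307) · d(2307/2307) = 1 · 1 = 1
Summing: (𝟙 * d)(2307) = 4 + 2 + 2 + 1 = 9.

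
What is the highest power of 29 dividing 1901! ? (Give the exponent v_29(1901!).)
v_29(1901!) = 67

Legendre's formula: v_p(n!) = Σ_{k ≥ 1} ⌊n / p^k⌋. For p = 29, n = 1901, the terms are:
  ⌊1901/29^1⌋ = ⌊1901/29⌋ = 65
  ⌊1901/29^2⌋ = ⌊1901/841⌋ = 2
(the next term ⌊1901/29^3⌋ = 0, terminating the sum). Summing: v_29(1901!) = 65 + 2 = 67.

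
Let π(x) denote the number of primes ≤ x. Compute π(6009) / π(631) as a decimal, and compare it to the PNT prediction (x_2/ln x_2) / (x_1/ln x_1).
π(6009)/π(631) = 784/115 ≈ 6.8174;  PNT prediction ≈ 7.0564.

π(631) = 115 and π(6009) = 784, so π(6009)/π(631) ≈ 6.8174. The PNT-predicted ratio is (6009/ln(6009)) / (631/ln(631)) ≈ 7.0564. The two agree to within a few percent, as expected.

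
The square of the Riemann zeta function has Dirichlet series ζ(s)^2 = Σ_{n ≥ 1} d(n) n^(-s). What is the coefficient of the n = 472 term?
d(472) = 8

ζ(s)^2 = (Σ 1/m^s)(Σ 1/k^s). The coefficient of 1/n^s in the product is the number of ordered pairs (m, k) with mk = n, which equals d(n). For n = 472, divisors are [1, 2, 4, 8, 59, 118, 236, 472], so d(472) = 8.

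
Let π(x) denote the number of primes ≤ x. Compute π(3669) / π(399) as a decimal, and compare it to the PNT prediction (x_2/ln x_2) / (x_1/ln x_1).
π(3669)/π(399) = 511/78 ≈ 6.5513;  PNT prediction ≈ 6.7097.

π(399) = 78 and π(3669) = 511, so π(3669)/π(399) ≈ 6.5513. The PNT-predicted ratio is (3669/ln(3669)) / (399/ln(399)) ≈ 6.7097. The two agree to within a few percent, as expected.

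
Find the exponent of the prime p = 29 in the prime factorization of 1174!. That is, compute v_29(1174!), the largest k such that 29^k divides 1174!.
v_29(1174!) = 41

Legendre's formula: v_p(n!) = Σ_{k ≥ 1} ⌊n / p^k⌋. For p = 29, n = 1174, the terms are:
  ⌊1174/29^1⌋ = ⌊1174/29⌋ = 40
  ⌊1174/29^2⌋ = ⌊1174/841⌋ = 1
(the next term ⌊1174/29^3⌋ = 0, terminating the sum). Summing: v_29(1174!) = 40 + 1 = 41.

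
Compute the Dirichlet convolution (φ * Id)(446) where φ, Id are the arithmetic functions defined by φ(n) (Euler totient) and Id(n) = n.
(φ * Id)(446) = 1335

Divisors of 446: [1, 2, 223, 446]. For each d | 446:
  d = 1: φ(1) · Id(446/1) = 1 · 446 = 446
  d = 2: φ(2) · Id(446/2) = 1 · 223 = 223
  d = 223: φ(223) · Id(446/223) = 222 · 2 = 444
  d = 446: φ(446) · Id(446/446) = 222 · 1 = 222
Summing: (φ * Id)(446) = 446 + 223 + 444 + 222 = 1335.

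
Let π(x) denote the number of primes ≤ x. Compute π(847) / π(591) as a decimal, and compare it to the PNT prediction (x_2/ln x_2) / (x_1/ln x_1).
π(847)/π(591) = 146/107 ≈ 1.3645;  PNT prediction ≈ 1.3567.

π(591) = 107 and π(847) = 146, so π(847)/π(591) ≈ 1.3645. The PNT-predicted ratio is (847/ln(847)) / (591/ln(591)) ≈ 1.3567. The two agree to within a few percent, as expected.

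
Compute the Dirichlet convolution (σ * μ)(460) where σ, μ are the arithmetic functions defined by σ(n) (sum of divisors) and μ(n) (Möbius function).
(σ * μ)(460) = 460

Divisors of 460: [1, 2, 4, 5, 10, 20, 23, 46, 92, 115, 230, 460]. For each d | 460:
  d = 1: σ(1) · μ(460/1) = 1 · 0 = 0
  d = 2: σ(2) · μ(460/2) = 3 · -1 = -3
  d = 4: σ(4) · μ(460/4) = 7 · 1 = 7
  d = 5: σ(5) · μ(460/5) = 6 · 0 = 0
  d = 10: σ(10) · μ(460/10) = 18 · 1 = 18
  d = 20: σ(20) · μ(460/20) = 42 · -1 = -42
  d = 23: σ(23) · μ(460/23) = 24 · 0 = 0
  d = 46: σ(46) · μ(460/46) = 72 · 1 = 72
  d = 92: σ(92) · μ(460/92) = 168 · -1 = -168
  d = 115: σ(115) · μ(460/115) = 144 · 0 = 0
  d = 230: σ(230) · μ(460/230) = 432 · -1 = -432
  d = 460: σ(460) · μ(460/460) = 1008 · 1 = 1008
Summing: (σ * μ)(460) = 0 + -3 + 7 + 0 + 18 + -42 + 0 + 72 + -168 + 0 + -432 + 1008 = 460.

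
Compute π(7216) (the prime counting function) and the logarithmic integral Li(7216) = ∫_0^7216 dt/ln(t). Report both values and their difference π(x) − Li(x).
π(7216) = 922;  Li(7216) ≈ 938.69;  π(x) − Li(x) ≈ -16.69.

Direct count of primes ≤ 7216 gives π(7216) = 922. Numerical evaluation of the logarithmic integral gives Li(7216) ≈ 938.69. The difference π(x) − Li(x) ≈ -16.69 is typically negative for small/moderate x (Li(x) overestimates), though Littlewood's theorem shows this sign changes infinitely often.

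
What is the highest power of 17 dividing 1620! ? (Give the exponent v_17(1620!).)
v_17(1620!) = 100

Legendre's formula: v_p(n!) = Σ_{k ≥ 1} ⌊n / p^k⌋. For p = 17, n = 1620, the terms are:
  ⌊1620/17^1⌋ = ⌊1620/17⌋ = 95
  ⌊1620/17^2⌋ = ⌊1620/289⌋ = 5
(the next term ⌊1620/17^3⌋ = 0, terminating the sum). Summing: v_17(1620!) = 95 + 5 = 100.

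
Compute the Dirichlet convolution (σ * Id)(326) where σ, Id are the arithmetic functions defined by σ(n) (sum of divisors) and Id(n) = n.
(σ * Id)(326) = 1635

Divisors of 326: [1, 2, 163, 326]. For each d | 326:
  d = 1: σ(1) · Id(326/1) = 1 · 326 = 326
  d = 2: σ(2) · Id(326/2) = 3 · 163 = 489
  d = 163: σ(163) · Id(326/163) = 164 · 2 = 328
  d = 326: σ(326) · Id(326/326) = 492 · 1 = 492
Summing: (σ * Id)(326) = 326 + 489 + 328 + 492 = 1635.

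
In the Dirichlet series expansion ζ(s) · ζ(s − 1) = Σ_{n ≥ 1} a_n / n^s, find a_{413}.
σ(413) = 480

In the product (Σ m^0/m^s)(Σ k / k^s) = Σ (Σ_{d | n} d) / n^s, the coefficient of 1/n^s is σ(n) = Σ_{d | n} d. For n = 413, divisors are [1, 7, 59, 413]; summing: σ(413) = 480.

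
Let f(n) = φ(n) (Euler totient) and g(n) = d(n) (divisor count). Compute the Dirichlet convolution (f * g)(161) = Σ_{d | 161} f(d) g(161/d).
(φ * d)(161) = 192

Divisors of 161: [1, 7, 23, 161]. For each d | 161:
  d = 1: φ(1) · d(161/1) = 1 · 4 = 4
  d = 7: φ(7) · d(161/7) = 6 · 2 = 12
  d = 23: φ(23) · d(161/23) = 22 · 2 = 44
  d = 161: φ(161) · d(161/161) = 132 · 1 = 132
Summing: (φ * d)(161) = 4 + 12 + 44 + 132 = 192.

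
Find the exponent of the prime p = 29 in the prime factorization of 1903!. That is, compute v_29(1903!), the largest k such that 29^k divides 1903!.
v_29(1903!) = 67

Legendre's formula: v_p(n!) = Σ_{k ≥ 1} ⌊n / p^k⌋. For p = 29, n = 1903, the terms are:
  ⌊1903/29^1⌋ = ⌊1903/29⌋ = 65
  ⌊1903/29^2⌋ = ⌊1903/841⌋ = 2
(the next term ⌊1903/29^3⌋ = 0, terminating the sum). Summing: v_29(1903!) = 65 + 2 = 67.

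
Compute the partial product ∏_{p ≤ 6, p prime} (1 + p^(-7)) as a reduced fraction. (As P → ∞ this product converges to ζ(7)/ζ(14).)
∏ = 306266941/303750000

The primes p ≤ 6 are [2, 3, 5]. For each, (1 + 1/p^7) = (p^7 + 1)/p^7. Multiplying these fractions over p ∈ [2, 3, 5] gives 306266941/303750000. (In the limit P → ∞ this tends to ζ(7)/ζ(14).)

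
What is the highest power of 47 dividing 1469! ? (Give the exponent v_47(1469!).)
v_47(1469!) = 31

Legendre's formula: v_p(n!) = Σ_{k ≥ 1} ⌊n / p^k⌋. For p = 47, n = 1469, the terms are:
  ⌊1469/47^1⌋ = ⌊1469/47⌋ = 31
(the next term ⌊1469/47^2⌋ = 0, terminating the sum). Summing: v_47(1469!) = 31 = 31.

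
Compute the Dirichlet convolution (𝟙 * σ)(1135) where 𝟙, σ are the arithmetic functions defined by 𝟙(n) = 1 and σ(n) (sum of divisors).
(𝟙 * σ)(1135) = 1603

Divisors of 1135: [1, 5, 227, 1135]. For each d | 1135:
  d = 1: 𝟙(1) · σ(1135/1) = 1 · 1368 = 1368
  d = 5: 𝟙(5) · σ(1135/5) = 1 · 228 = 228
  d = 227: 𝟙(227) · σ(1135/227) = 1 · 6 = 6
  d = 1135: 𝟙(1135) · σ(1135/1135) = 1 · 1 = 1
Summing: (𝟙 * σ)(1135) = 1368 + 228 + 6 + 1 = 1603.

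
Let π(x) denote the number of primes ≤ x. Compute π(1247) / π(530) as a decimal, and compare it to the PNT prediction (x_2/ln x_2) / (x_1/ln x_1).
π(1247)/π(530) = 203/99 ≈ 2.0505;  PNT prediction ≈ 2.0704.

π(530) = 99 and π(1247) = 203, so π(1247)/π(530) ≈ 2.0505. The PNT-predicted ratio is (1247/ln(1247)) / (530/ln(530)) ≈ 2.0704. The two agree to within a few percent, as expected.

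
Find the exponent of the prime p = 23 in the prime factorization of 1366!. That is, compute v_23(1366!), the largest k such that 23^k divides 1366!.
v_23(1366!) = 61

Legendre's formula: v_p(n!) = Σ_{k ≥ 1} ⌊n / p^k⌋. For p = 23, n = 1366, the terms are:
  ⌊1366/23^1⌋ = ⌊1366/23⌋ = 59
  ⌊1366/23^2⌋ = ⌊1366/529⌋ = 2
(the next term ⌊1366/23^3⌋ = 0, terminating the sum). Summing: v_23(1366!) = 59 + 2 = 61.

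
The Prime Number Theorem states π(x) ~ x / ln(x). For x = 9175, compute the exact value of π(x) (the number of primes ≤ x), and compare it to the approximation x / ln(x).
π(9175) = 1137;  x/ln(x) ≈ 1005.56;  relative error ≈ 11.56%.

Directly count primes up to 9175: π(9175) = 1137. The PNT approximation gives 9175/ln(9175) ≈ 9175/9.12424 ≈ 1005.56. Relative error (π(x) − x/ln(x)) / π(x) ≈ 11.56%; the approximation is known to undercount slightly (Li(x) is a better estimate).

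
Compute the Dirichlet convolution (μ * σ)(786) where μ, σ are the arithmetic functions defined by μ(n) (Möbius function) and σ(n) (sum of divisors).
(μ * σ)(786) = 786

Divisors of 786: [1, 2, 3, 6, 131, 262, 393, 786]. For each d | 786:
  d = 1: μ(1) · σ(786/1) = 1 · 1584 = 1584
  d = 2: μ(2) · σ(786/2) = -1 · 528 = -528
  d = 3: μ(3) · σ(786/3) = -1 · 396 = -396
  d = 6: μ(6) · σ(786/6) = 1 · 132 = 132
  d = 131: μ(131) · σ(786/131) = -1 · 12 = -12
  d = 262: μ(262) · σ(786/262) = 1 · 4 = 4
  d = 393: μ(393) · σ(786/393) = 1 · 3 = 3
  d = 786: μ(786) · σ(786/786) = -1 · 1 = -1
Summing: (μ * σ)(786) = 1584 + -528 + -396 + 132 + -12 + 4 + 3 + -1 = 786.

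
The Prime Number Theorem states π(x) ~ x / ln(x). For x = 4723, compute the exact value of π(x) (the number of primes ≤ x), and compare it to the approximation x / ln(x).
π(4723) = 637;  x/ln(x) ≈ 558.26;  relative error ≈ 12.36%.

Directly count primes up to 4723: π(4723) = 637. The PNT approximation gives 4723/ln(4723) ≈ 4723/8.46020 ≈ 558.26. Relative error (π(x) − x/ln(x)) / π(x) ≈ 12.36%; the approximation is known to undercount slightly (Li(x) is a better estimate).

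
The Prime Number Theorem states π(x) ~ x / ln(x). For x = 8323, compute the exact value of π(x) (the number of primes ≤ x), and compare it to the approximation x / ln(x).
π(8323) = 1044;  x/ln(x) ≈ 922.03;  relative error ≈ 11.68%.

Directly count primes up to 8323: π(8323) = 1044. The PNT approximation gives 8323/ln(8323) ≈ 8323/9.02678 ≈ 922.03. Relative error (π(x) − x/ln(x)) / π(x) ≈ 11.68%; the approximation is known to undercount slightly (Li(x) is a better estimate).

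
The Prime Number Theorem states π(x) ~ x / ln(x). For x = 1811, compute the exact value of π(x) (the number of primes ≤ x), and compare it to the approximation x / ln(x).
π(1811) = 280;  x/ln(x) ≈ 241.41;  relative error ≈ 13.78%.

Directly count primes up to 1811: π(1811) = 280. The PNT approximation gives 1811/ln(1811) ≈ 1811/7.50163 ≈ 241.41. Relative error (π(x) − x/ln(x)) / π(x) ≈ 13.78%; the approximation is known to undercount slightly (Li(x) is a better estimate).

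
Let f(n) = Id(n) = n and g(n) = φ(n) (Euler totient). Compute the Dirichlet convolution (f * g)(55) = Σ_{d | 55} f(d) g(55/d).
(Id * φ)(55) = 189

Divisors of 55: [1, 5, 11, 55]. For each d | 55:
  d = 1: Id(1) · φ(55/1) = 1 · 40 = 40
  d = 5: Id(5) · φ(55/5) = 5 · 10 = 50
  d = 11: Id(11) · φ(55/11) = 11 · 4 = 44
  d = 55: Id(55) · φ(55/55) = 55 · 1 = 55
Summing: (Id * φ)(55) = 40 + 50 + 44 + 55 = 189.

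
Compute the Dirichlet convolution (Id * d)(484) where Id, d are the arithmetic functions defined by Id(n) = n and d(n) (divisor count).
(Id * d)(484) = 1606

Divisors of 484: [1, 2, 4, 11, 22, 44, 121, 242, 484]. For each d | 484:
  d = 1: Id(1) · d(484/1) = 1 · 9 = 9
  d = 2: Id(2) · d(484/2) = 2 · 6 = 12
  d = 4: Id(4) · d(484/4) = 4 · 3 = 12
  d = 11: Id(11) · d(484/11) = 11 · 6 = 66
  d = 22: Id(22) · d(484/22) = 22 · 4 = 88
  d = 44: Id(44) · d(484/44) = 44 · 2 = 88
  d = 121: Id(121) · d(484/121) = 121 · 3 = 363
  d = 242: Id(242) · d(484/242) = 242 · 2 = 484
  d = 484: Id(484) · d(484/484) = 484 · 1 = 484
Summing: (Id * d)(484) = 9 + 12 + 12 + 66 + 88 + 88 + 363 + 484 + 484 = 1606.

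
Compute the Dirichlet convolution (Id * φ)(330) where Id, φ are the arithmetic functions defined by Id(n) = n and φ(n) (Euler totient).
(Id * φ)(330) = 2835

Divisors of 330: [1, 2, 3, 5, 6, 10, 11, 15, 22, 30, 33, 55, 66, 110, 165, 330]. For each d | 330:
  d = 1: Id(1) · φ(330/1) = 1 · 80 = 80
  d = 2: Id(2) · φ(330/2) = 2 · 80 = 160
  d = 3: Id(3) · φ(330/3) = 3 · 40 = 120
  d = 5: Id(5) · φ(330/5) = 5 · 20 = 100
  d = 6: Id(6) · φ(330/6) = 6 · 40 = 240
  d = 10: Id(10) · φ(330/10) = 10 · 20 = 200
  d = 11: Id(11) · φ(330/11) = 11 · 8 = 88
  d = 15: Id(15) · φ(330/15) = 15 · 10 = 150
  d = 22: Id(22) · φ(330/22) = 22 · 8 = 176
  d = 30: Id(30) · φ(330/30) = 30 · 10 = 300
  d = 33: Id(33) · φ(330/33) = 33 · 4 = 132
  d = 55: Id(55) · φ(330/55) = 55 · 2 = 110
  d = 66: Id(66) · φ(330/66) = 66 · 4 = 264
  d = 110: Id(110) · φ(330/110) = 110 · 2 = 220
  d = 165: Id(165) · φ(330/165) = 165 · 1 = 165
  d = 330: Id(330) · φ(330/330) = 330 · 1 = 330
Summing: (Id * φ)(330) = 80 + 160 + 120 + 100 + 240 + 200 + 88 + 150 + 176 + 300 + 132 + 110 + 264 + 220 + 165 + 330 = 2835.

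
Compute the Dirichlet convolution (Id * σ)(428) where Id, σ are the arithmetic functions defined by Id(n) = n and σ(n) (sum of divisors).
(Id * σ)(428) = 3655

Divisors of 428: [1, 2, 4, 107, 214, 428]. For each d | 428:
  d = 1: Id(1) · σ(428/1) = 1 · 756 = 756
  d = 2: Id(2) · σ(428/2) = 2 · 324 = 648
  d = 4: Id(4) · σ(428/4) = 4 · 108 = 432
  d = 107: Id(107) · σ(428/107) = 107 · 7 = 749
  d = 214: Id(214) · σ(428/214) = 214 · 3 = 642
  d = 428: Id(428) · σ(428/428) = 428 · 1 = 428
Summing: (Id * σ)(428) = 756 + 648 + 432 + 749 + 642 + 428 = 3655.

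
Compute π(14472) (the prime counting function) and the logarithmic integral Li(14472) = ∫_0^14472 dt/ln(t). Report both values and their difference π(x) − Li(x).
π(14472) = 1696;  Li(14472) ≈ 1721.61;  π(x) − Li(x) ≈ -25.61.

Direct count of primes ≤ 14472 gives π(14472) = 1696. Numerical evaluation of the logarithmic integral gives Li(14472) ≈ 1721.61. The difference π(x) − Li(x) ≈ -25.61 is typically negative for small/moderate x (Li(x) overestimates), though Littlewood's theorem shows this sign changes infinitely often.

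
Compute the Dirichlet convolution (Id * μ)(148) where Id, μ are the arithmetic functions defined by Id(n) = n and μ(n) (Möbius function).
(Id * μ)(148) = 72

Divisors of 148: [1, 2, 4, 37, 74, 148]. For each d | 148:
  d = 1: Id(1) · μ(148/1) = 1 · 0 = 0
  d = 2: Id(2) · μ(148/2) = 2 · 1 = 2
  d = 4: Id(4) · μ(148/4) = 4 · -1 = -4
  d = 37: Id(37) · μ(148/37) = 37 · 0 = 0
  d = 74: Id(74) · μ(148/74) = 74 · -1 = -74
  d = 148: Id(148) · μ(148/148) = 148 · 1 = 148
Summing: (Id * μ)(148) = 0 + 2 + -4 + 0 + -74 + 148 = 72.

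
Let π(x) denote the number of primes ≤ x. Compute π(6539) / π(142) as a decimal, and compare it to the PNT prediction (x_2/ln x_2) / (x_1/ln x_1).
π(6539)/π(142) = 844/34 ≈ 24.8235;  PNT prediction ≈ 25.9759.

π(142) = 34 and π(6539) = 844, so π(6539)/π(142) ≈ 24.8235. The PNT-predicted ratio is (6539/ln(6539)) / (142/ln(142)) ≈ 25.9759. The two agree to within a few percent, as expected.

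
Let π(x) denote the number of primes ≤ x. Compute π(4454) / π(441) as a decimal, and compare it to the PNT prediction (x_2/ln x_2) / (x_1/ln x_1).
π(4454)/π(441) = 605/85 ≈ 7.1176;  PNT prediction ≈ 7.3198.

π(441) = 85 and π(4454) = 605, so π(4454)/π(441) ≈ 7.1176. The PNT-predicted ratio is (4454/ln(4454)) / (441/ln(441)) ≈ 7.3198. The two agree to within a few percent, as expected.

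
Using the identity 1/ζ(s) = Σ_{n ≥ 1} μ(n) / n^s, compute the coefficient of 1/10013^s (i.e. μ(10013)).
μ(10013) = -1

Factor n = 10013 = 17 · 19 · 31. μ(n) = 0 if any exponent ≥ 2 (not squarefree); otherwise μ(n) = (−1)^{ω(n)} where ω(n) is the number of distinct prime factors. Applying: μ(10013) = -1.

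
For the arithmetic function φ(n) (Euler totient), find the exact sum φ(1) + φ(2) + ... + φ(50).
Σ_{n ≤ 50} φ(n) = 774

Compute φ(n) for each 1 ≤ n ≤ 50: φ(1) = 1, φ(2) = 1, φ(3) = 2, φ(4) = 2, φ(5) = 4, φ(6) = 2, φ(7) = 6, φ(8) = 4, φ(9) = 6, φ(10) = 4, φ(11) = 10, φ(12) = 4, φ(13) = 12, φ(14) = 6, φ(15) = 8, φ(16) = 8, φ(17) = 16, φ(18) = 6, φ(19) = 18, φ(20) = 8, φ(21) = 12, φ(22) = 10, φ(23) = 22, φ(24) = 8, φ(25) = 20, φ(26) = 12, φ(27) = 18, φ(28) = 12, φ(29) = 28, φ(30) = 8, φ(31) = 30, φ(32) = 16, φ(33) = 20, φ(34) = 16, φ(35) = 24, φ(36) = 12, φ(37) = 36, φ(38) = 18, φ(39) = 24, φ(40) = 16, φ(41) = 40, φ(42) = 12, φ(43) = 42, φ(44) = 20, φ(45) = 24, φ(46) = 22, φ(47) = 46, φ(48) = 16, φ(49) = 42, φ(50) = 20. Summing all 50 values: 774. (Average order: Σ_{n ≤ x} φ(n) ~ (3/π²) x². For x = 50, (3/π²)·50² ≈ 759.91.)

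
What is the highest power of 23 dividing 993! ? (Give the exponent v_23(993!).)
v_23(993!) = 44

Legendre's formula: v_p(n!) = Σ_{k ≥ 1} ⌊n / p^k⌋. For p = 23, n = 993, the terms are:
  ⌊993/23^1⌋ = ⌊993/23⌋ = 43
  ⌊993/23^2⌋ = ⌊993/529⌋ = 1
(the next term ⌊993/23^3⌋ = 0, terminating the sum). Summing: v_23(993!) = 43 + 1 = 44.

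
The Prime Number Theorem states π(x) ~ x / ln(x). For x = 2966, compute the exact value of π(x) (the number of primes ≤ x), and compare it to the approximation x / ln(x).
π(2966) = 427;  x/ln(x) ≈ 370.98;  relative error ≈ 13.12%.

Directly count primes up to 2966: π(2966) = 427. The PNT approximation gives 2966/ln(2966) ≈ 2966/7.99497 ≈ 370.98. Relative error (π(x) − x/ln(x)) / π(x) ≈ 13.12%; the approximation is known to undercount slightly (Li(x) is a better estimate).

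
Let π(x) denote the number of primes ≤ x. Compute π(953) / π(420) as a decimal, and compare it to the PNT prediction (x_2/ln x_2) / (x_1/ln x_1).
π(953)/π(420) = 162/81 ≈ 2.0000;  PNT prediction ≈ 1.9980.

π(420) = 81 and π(953) = 162, so π(953)/π(420) ≈ 2.0000. The PNT-predicted ratio is (953/ln(953)) / (420/ln(420)) ≈ 1.9980. The two agree to within a few percent, as expected.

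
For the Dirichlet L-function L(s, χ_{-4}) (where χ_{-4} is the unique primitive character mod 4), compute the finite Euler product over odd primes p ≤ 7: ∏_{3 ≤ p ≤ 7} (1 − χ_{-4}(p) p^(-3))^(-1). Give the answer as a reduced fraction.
∏ = 165375/170624

The odd primes p ≤ 7 are [3, 5, 7]. For each, χ(p) = 1 if p ≡ 1 mod 4, χ(p) = −1 if p ≡ 3 mod 4. Taking (1 − χ(p)/p^3)^(-1) = p^3/(p^3 − χ(p)): (1 − (-1)/3^3)^(-1) · (1 − (1)/5^3)^(-1) · (1 − (-1)/7^3)^(-1) = 165375/170624.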